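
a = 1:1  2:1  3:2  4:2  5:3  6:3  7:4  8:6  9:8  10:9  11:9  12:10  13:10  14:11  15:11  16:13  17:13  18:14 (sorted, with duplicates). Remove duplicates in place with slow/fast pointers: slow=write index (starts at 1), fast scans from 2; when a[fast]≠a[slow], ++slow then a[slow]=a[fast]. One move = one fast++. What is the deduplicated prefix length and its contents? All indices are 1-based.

length 11; prefix = [1, 2, 3, 4, 6, 8, 9, 10, 11, 13, 14]

slow=1 fast=2: a[fast]=1=a[slow] dup, fast++
slow=1 fast=3: a[fast]=2≠a[slow]=1 write a[2]=2, slow++,fast++
slow=2 fast=4: a[fast]=2=a[slow] dup, fast++
slow=2 fast=5: a[fast]=3≠a[slow]=2 write a[3]=3, slow++,fast++
slow=3 fast=6: a[fast]=3=a[slow] dup, fast++
slow=3 fast=7: a[fast]=4≠a[slow]=3 write a[4]=4, slow++,fast++
slow=4 fast=8: a[fast]=6≠a[slow]=4 write a[5]=6, slow++,fast++
slow=5 fast=9: a[fast]=8≠a[slow]=6 write a[6]=8, slow++,fast++
slow=6 fast=10: a[fast]=9≠a[slow]=8 write a[7]=9, slow++,fast++
slow=7 fast=11: a[fast]=9=a[slow] dup, fast++
slow=7 fast=12: a[fast]=10≠a[slow]=9 write a[8]=10, slow++,fast++
slow=8 fast=13: a[fast]=10=a[slow] dup, fast++
slow=8 fast=14: a[fast]=11≠a[slow]=10 write a[9]=11, slow++,fast++
slow=9 fast=15: a[fast]=11=a[slow] dup, fast++
slow=9 fast=16: a[fast]=13≠a[slow]=11 write a[10]=13, slow++,fast++
slow=10 fast=17: a[fast]=13=a[slow] dup, fast++
slow=10 fast=18: a[fast]=14≠a[slow]=13 write a[11]=14, slow++,fast++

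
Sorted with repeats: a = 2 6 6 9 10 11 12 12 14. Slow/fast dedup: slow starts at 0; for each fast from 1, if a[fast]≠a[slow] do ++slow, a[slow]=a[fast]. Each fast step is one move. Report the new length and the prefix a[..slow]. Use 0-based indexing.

slow=0 fast=1: a[fast]=6≠a[slow]=2 write a[1]=6, slow++,fast++
slow=1 fast=2: a[fast]=6=a[slow] dup, fast++
slow=1 fast=3: a[fast]=9≠a[slow]=6 write a[2]=9, slow++,fast++
slow=2 fast=4: a[fast]=10≠a[slow]=9 write a[3]=10, slow++,fast++
slow=3 fast=5: a[fast]=11≠a[slow]=10 write a[4]=11, slow++,fast++
slow=4 fast=6: a[fast]=12≠a[slow]=11 write a[5]=12, slow++,fast++
slow=5 fast=7: a[fast]=12=a[slow] dup, fast++
slow=5 fast=8: a[fast]=14≠a[slow]=12 write a[6]=14, slow++,fast++

length 7; prefix = [2, 6, 9, 10, 11, 12, 14]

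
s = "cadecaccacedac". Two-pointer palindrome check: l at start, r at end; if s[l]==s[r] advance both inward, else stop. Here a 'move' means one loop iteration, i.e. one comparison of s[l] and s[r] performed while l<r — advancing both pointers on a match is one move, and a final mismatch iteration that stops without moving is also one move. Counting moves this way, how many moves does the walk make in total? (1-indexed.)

l=1 r=14: 'c'=='c', l++,r--
l=2 r=13: 'a'=='a', l++,r--
l=3 r=12: 'd'=='d', l++,r--
l=4 r=11: 'e'=='e', l++,r--
l=5 r=10: 'c'=='c', l++,r--
l=6 r=9: 'a'=='a', l++,r--
l=7 r=8: 'c'=='c', l++,r--

7 moves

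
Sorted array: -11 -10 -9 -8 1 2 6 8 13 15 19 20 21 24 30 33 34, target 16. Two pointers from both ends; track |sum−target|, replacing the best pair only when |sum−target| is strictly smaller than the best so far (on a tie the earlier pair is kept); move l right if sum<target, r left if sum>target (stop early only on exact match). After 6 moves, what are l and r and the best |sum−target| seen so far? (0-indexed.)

l=3, r=13, best |Δ|=1

l=0 r=16: -11+34=23 d=7 *, r--
l=0 r=15: -11+33=22 d=6 *, r--
l=0 r=14: -11+30=19 d=3 *, r--
l=0 r=13: -11+24=13 d=3, l++
l=1 r=13: -10+24=14 d=2 *, l++
l=2 r=13: -9+24=15 d=1 *, l++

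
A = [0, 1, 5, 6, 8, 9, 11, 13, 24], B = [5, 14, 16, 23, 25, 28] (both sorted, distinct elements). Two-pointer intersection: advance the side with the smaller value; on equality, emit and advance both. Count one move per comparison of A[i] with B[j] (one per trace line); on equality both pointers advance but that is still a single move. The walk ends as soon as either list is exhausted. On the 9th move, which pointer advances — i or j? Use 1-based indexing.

i=1 j=1: 0<5, i++
i=2 j=1: 1<5, i++
i=3 j=1: 5==5 emit, i++,j++
i=4 j=2: 6<14, i++
i=5 j=2: 8<14, i++
i=6 j=2: 9<14, i++
i=7 j=2: 11<14, i++
i=8 j=2: 13<14, i++
i=9 j=2: 24>14, j++

j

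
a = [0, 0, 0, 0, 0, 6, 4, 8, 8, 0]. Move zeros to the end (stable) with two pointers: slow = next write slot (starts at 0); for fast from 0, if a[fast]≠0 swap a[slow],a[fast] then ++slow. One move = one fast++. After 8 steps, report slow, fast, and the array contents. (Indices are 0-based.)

slow=3, fast=8, a=[6, 4, 8, 0, 0, 0, 0, 0, 8, 0]

slow=0 fast=0: a[fast]=0, fast++
slow=0 fast=1: a[fast]=0, fast++
slow=0 fast=2: a[fast]=0, fast++
slow=0 fast=3: a[fast]=0, fast++
slow=0 fast=4: a[fast]=0, fast++
slow=0 fast=5: a[fast]=6≠0 swap→a[0]=6, slow++,fast++
slow=1 fast=6: a[fast]=4≠0 swap→a[1]=4, slow++,fast++
slow=2 fast=7: a[fast]=8≠0 swap→a[2]=8, slow++,fast++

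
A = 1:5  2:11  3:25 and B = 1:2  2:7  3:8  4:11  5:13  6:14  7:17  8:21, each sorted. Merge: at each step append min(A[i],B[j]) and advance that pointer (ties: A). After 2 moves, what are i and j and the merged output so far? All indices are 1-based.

i=1 j=1: A[i]=5>B[j]=2 take 2, j++
i=1 j=2: A[i]=5<=B[j]=7 take 5, i++

i=2, j=2, merged so far=[2, 5]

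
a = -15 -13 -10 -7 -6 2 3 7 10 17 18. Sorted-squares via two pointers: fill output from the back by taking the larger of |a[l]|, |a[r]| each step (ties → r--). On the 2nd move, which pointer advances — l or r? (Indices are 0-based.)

r

l=0 r=10: |-15|<=|18| out[10]=324, r--
l=0 r=9: |-15|<=|17| out[9]=289, r--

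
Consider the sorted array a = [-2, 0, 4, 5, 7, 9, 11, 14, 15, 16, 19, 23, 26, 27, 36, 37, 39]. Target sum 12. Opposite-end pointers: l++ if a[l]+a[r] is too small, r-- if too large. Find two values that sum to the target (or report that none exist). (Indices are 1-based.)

(-2, 14)

[1,17] -2+39=37 >12 → r--
[1,16] -2+37=35 >12 → r--
[1,15] -2+36=34 >12 → r--
[1,14] -2+27=25 >12 → r--
[1,13] -2+26=24 >12 → r--
[1,12] -2+23=21 >12 → r--
[1,11] -2+19=17 >12 → r--
[1,10] -2+16=14 >12 → r--
[1,9] -2+15=13 >12 → r--
[1,8] -2+14=12 → found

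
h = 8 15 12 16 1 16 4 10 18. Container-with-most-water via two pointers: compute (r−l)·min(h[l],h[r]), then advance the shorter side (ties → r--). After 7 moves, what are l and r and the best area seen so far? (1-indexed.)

[1,9] min(8,18)*8=64 best=64 * → l++
[2,9] min(15,18)*7=105 best=105 * → l++
[3,9] min(12,18)*6=72 best=105 → l++
[4,9] min(16,18)*5=80 best=105 → l++
[5,9] min(1,18)*4=4 best=105 → l++
[6,9] min(16,18)*3=48 best=105 → l++
[7,9] min(4,18)*2=8 best=105 → l++

l=8, r=9, best area=105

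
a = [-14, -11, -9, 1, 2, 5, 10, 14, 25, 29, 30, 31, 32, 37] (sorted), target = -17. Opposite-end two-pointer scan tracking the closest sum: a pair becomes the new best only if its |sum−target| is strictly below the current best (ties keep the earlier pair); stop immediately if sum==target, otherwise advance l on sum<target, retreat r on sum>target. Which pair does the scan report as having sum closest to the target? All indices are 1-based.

pair (-11, -9) with sum -20 (|Δ|=3)

l=1 r=14: -14+37=23 d=40 *, r--
l=1 r=13: -14+32=18 d=35 *, r--
l=1 r=12: -14+31=17 d=34 *, r--
l=1 r=11: -14+30=16 d=33 *, r--
l=1 r=10: -14+29=15 d=32 *, r--
l=1 r=9: -14+25=11 d=28 *, r--
l=1 r=8: -14+14=0 d=17 *, r--
l=1 r=7: -14+10=-4 d=13 *, r--
l=1 r=6: -14+5=-9 d=8 *, r--
l=1 r=5: -14+2=-12 d=5 *, r--
l=1 r=4: -14+1=-13 d=4 *, r--
l=1 r=3: -14+-9=-23 d=6, l++
l=2 r=3: -11+-9=-20 d=3 *, l++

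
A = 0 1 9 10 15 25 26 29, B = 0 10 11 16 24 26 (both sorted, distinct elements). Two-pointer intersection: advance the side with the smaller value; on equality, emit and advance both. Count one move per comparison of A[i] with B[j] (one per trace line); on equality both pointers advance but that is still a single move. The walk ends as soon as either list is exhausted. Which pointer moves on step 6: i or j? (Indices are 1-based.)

i=1 j=1: 0==0 emit, i++,j++
i=2 j=2: 1<10, i++
i=3 j=2: 9<10, i++
i=4 j=2: 10==10 emit, i++,j++
i=5 j=3: 15>11, j++
i=5 j=4: 15<16, i++

i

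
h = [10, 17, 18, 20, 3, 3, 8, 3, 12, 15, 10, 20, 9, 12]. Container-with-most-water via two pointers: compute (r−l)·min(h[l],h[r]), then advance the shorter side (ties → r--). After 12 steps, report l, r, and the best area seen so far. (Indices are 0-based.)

l=0 r=13: min(10,12)*13=130 best=130 *, l++
l=1 r=13: min(17,12)*12=144 best=144 *, r--
l=1 r=12: min(17,9)*11=99 best=144, r--
l=1 r=11: min(17,20)*10=170 best=170 *, l++
l=2 r=11: min(18,20)*9=162 best=170, l++
l=3 r=11: min(20,20)*8=160 best=170, r--
l=3 r=10: min(20,10)*7=70 best=170, r--
l=3 r=9: min(20,15)*6=90 best=170, r--
l=3 r=8: min(20,12)*5=60 best=170, r--
l=3 r=7: min(20,3)*4=12 best=170, r--
l=3 r=6: min(20,8)*3=24 best=170, r--
l=3 r=5: min(20,3)*2=6 best=170, r--

l=3, r=4, best area=170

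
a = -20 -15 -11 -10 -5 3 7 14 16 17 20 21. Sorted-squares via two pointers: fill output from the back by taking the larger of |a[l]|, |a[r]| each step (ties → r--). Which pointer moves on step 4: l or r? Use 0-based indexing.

l=0 r=11: |-20|<=|21| out[11]=441, r--
l=0 r=10: |-20|<=|20| out[10]=400, r--
l=0 r=9: |-20|>|17| out[9]=400, l++
l=1 r=9: |-15|<=|17| out[8]=289, r--

r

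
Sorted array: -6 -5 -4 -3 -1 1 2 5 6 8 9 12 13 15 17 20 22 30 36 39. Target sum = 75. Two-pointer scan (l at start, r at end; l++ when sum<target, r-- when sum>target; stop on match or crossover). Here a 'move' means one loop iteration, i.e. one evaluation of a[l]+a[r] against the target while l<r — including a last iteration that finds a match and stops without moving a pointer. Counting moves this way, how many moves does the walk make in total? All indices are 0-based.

[0,19] -6+39=33 <75 → l++
[1,19] -5+39=34 <75 → l++
[2,19] -4+39=35 <75 → l++
[3,19] -3+39=36 <75 → l++
[4,19] -1+39=38 <75 → l++
[5,19] 1+39=40 <75 → l++
[6,19] 2+39=41 <75 → l++
[7,19] 5+39=44 <75 → l++
[8,19] 6+39=45 <75 → l++
[9,19] 8+39=47 <75 → l++
[10,19] 9+39=48 <75 → l++
[11,19] 12+39=51 <75 → l++
[12,19] 13+39=52 <75 → l++
[13,19] 15+39=54 <75 → l++
[14,19] 17+39=56 <75 → l++
[15,19] 20+39=59 <75 → l++
[16,19] 22+39=61 <75 → l++
[17,19] 30+39=69 <75 → l++
[18,19] 36+39=75 → found

19 moves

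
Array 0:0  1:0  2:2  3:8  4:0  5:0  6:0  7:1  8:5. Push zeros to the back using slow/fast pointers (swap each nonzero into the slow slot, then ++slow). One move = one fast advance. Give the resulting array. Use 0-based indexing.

(s=0,f=0) a[fast]=0 → fast++
(s=0,f=1) a[fast]=0 → fast++
(s=0,f=2) a[fast]=2≠0 swap→a[0]=2 → slow++,fast++
(s=1,f=3) a[fast]=8≠0 swap→a[1]=8 → slow++,fast++
(s=2,f=4) a[fast]=0 → fast++
(s=2,f=5) a[fast]=0 → fast++
(s=2,f=6) a[fast]=0 → fast++
(s=2,f=7) a[fast]=1≠0 swap→a[2]=1 → slow++,fast++
(s=3,f=8) a[fast]=5≠0 swap→a[3]=5 → slow++,fast++

[2, 8, 1, 5, 0, 0, 0, 0, 0]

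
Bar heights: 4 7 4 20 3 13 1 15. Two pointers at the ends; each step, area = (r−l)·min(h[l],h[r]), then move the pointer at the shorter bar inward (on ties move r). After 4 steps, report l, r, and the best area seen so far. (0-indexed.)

l=3, r=6, best area=60

l=0 r=7: min(4,15)*7=28 best=28 *, l++
l=1 r=7: min(7,15)*6=42 best=42 *, l++
l=2 r=7: min(4,15)*5=20 best=42, l++
l=3 r=7: min(20,15)*4=60 best=60 *, r--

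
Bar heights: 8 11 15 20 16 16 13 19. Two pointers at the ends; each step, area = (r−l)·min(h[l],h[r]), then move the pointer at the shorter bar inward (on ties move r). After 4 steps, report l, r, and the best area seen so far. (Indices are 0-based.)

[0,7] min(8,19)*7=56 best=56 * → l++
[1,7] min(11,19)*6=66 best=66 * → l++
[2,7] min(15,19)*5=75 best=75 * → l++
[3,7] min(20,19)*4=76 best=76 * → r--

l=3, r=6, best area=76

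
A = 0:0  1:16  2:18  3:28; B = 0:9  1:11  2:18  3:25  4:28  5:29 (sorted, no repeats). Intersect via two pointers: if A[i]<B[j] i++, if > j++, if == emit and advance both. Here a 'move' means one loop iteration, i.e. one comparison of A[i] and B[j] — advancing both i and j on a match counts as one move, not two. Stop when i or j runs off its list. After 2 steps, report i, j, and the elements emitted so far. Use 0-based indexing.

i=1, j=1, emitted=[]

i=0 j=0: 0<9, i++
i=1 j=0: 16>9, j++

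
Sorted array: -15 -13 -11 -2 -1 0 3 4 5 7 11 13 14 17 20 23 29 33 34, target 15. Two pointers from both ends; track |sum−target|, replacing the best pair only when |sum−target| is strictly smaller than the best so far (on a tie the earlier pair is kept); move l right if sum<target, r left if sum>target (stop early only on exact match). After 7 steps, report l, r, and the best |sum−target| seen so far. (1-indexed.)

l=1 r=19: -15+34=19 d=4 *, r--
l=1 r=18: -15+33=18 d=3 *, r--
l=1 r=17: -15+29=14 d=1 *, l++
l=2 r=17: -13+29=16 d=1, r--
l=2 r=16: -13+23=10 d=5, l++
l=3 r=16: -11+23=12 d=3, l++
l=4 r=16: -2+23=21 d=6, r--

l=4, r=15, best |Δ|=1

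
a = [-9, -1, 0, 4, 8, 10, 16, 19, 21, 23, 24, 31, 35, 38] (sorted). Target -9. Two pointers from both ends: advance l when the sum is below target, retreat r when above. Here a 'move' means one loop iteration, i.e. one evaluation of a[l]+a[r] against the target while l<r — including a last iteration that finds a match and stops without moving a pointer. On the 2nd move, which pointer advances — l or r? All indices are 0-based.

r

l=0 r=13: -9+38=29 >-9, r--
l=0 r=12: -9+35=26 >-9, r--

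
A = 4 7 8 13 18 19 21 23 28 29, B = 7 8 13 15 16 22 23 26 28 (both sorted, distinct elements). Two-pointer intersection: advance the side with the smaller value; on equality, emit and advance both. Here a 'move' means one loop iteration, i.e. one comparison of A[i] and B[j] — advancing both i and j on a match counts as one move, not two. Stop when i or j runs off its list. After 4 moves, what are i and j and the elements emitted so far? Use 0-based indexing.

[i=0,j=0] 4<7 → i++
[i=1,j=0] 7==7 emit → i++,j++
[i=2,j=1] 8==8 emit → i++,j++
[i=3,j=2] 13==13 emit → i++,j++

i=4, j=3, emitted=[7, 8, 13]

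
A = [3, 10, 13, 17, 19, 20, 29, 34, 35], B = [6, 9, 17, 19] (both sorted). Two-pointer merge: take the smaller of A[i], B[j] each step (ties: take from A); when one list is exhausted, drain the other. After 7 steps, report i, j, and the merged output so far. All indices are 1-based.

i=1 j=1: A[i]=3<=B[j]=6 take 3, i++
i=2 j=1: A[i]=10>B[j]=6 take 6, j++
i=2 j=2: A[i]=10>B[j]=9 take 9, j++
i=2 j=3: A[i]=10<=B[j]=17 take 10, i++
i=3 j=3: A[i]=13<=B[j]=17 take 13, i++
i=4 j=3: A[i]=17<=B[j]=17 take 17, i++
i=5 j=3: A[i]=19>B[j]=17 take 17, j++

i=5, j=4, merged so far=[3, 6, 9, 10, 13, 17, 17]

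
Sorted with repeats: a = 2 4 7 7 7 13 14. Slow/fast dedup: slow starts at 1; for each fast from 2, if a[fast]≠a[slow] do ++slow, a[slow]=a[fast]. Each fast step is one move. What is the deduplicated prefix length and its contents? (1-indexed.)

slow=1 fast=2: a[fast]=4≠a[slow]=2 write a[2]=4, slow++,fast++
slow=2 fast=3: a[fast]=7≠a[slow]=4 write a[3]=7, slow++,fast++
slow=3 fast=4: a[fast]=7=a[slow] dup, fast++
slow=3 fast=5: a[fast]=7=a[slow] dup, fast++
slow=3 fast=6: a[fast]=13≠a[slow]=7 write a[4]=13, slow++,fast++
slow=4 fast=7: a[fast]=14≠a[slow]=13 write a[5]=14, slow++,fast++

length 5; prefix = [2, 4, 7, 13, 14]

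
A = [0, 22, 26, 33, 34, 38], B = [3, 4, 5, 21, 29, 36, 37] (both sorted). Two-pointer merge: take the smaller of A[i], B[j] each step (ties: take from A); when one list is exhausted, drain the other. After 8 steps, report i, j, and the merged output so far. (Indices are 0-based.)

i=3, j=5, merged so far=[0, 3, 4, 5, 21, 22, 26, 29]

[i=0,j=0] A[i]=0<=B[j]=3 take 0 → i++
[i=1,j=0] A[i]=22>B[j]=3 take 3 → j++
[i=1,j=1] A[i]=22>B[j]=4 take 4 → j++
[i=1,j=2] A[i]=22>B[j]=5 take 5 → j++
[i=1,j=3] A[i]=22>B[j]=21 take 21 → j++
[i=1,j=4] A[i]=22<=B[j]=29 take 22 → i++
[i=2,j=4] A[i]=26<=B[j]=29 take 26 → i++
[i=3,j=4] A[i]=33>B[j]=29 take 29 → j++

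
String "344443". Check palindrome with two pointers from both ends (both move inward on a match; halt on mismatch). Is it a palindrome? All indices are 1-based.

[1,6] '3'=='3' → l++,r--
[2,5] '4'=='4' → l++,r--
[3,4] '4'=='4' → l++,r--

palindrome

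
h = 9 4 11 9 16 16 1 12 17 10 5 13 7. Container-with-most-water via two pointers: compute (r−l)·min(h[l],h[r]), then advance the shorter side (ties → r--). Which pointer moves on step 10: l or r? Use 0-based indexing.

l

[0,12] min(9,7)*12=84 best=84 * → r--
[0,11] min(9,13)*11=99 best=99 * → l++
[1,11] min(4,13)*10=40 best=99 → l++
[2,11] min(11,13)*9=99 best=99 → l++
[3,11] min(9,13)*8=72 best=99 → l++
[4,11] min(16,13)*7=91 best=99 → r--
[4,10] min(16,5)*6=30 best=99 → r--
[4,9] min(16,10)*5=50 best=99 → r--
[4,8] min(16,17)*4=64 best=99 → l++
[5,8] min(16,17)*3=48 best=99 → l++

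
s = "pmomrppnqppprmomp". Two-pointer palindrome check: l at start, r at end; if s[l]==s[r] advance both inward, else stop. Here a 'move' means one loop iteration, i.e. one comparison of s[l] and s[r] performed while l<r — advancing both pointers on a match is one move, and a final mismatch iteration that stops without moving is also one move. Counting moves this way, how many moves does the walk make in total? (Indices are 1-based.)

l=1 r=17: 'p'=='p', l++,r--
l=2 r=16: 'm'=='m', l++,r--
l=3 r=15: 'o'=='o', l++,r--
l=4 r=14: 'm'=='m', l++,r--
l=5 r=13: 'r'=='r', l++,r--
l=6 r=12: 'p'=='p', l++,r--
l=7 r=11: 'p'=='p', l++,r--
l=8 r=10: 'n'!='p', stop

8 moves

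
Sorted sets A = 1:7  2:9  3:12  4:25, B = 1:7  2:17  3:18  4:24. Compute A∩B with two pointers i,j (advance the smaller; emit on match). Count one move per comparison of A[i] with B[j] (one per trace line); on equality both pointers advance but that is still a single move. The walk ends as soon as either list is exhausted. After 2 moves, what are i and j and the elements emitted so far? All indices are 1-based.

[i=1,j=1] 7==7 emit → i++,j++
[i=2,j=2] 9<17 → i++

i=3, j=2, emitted=[7]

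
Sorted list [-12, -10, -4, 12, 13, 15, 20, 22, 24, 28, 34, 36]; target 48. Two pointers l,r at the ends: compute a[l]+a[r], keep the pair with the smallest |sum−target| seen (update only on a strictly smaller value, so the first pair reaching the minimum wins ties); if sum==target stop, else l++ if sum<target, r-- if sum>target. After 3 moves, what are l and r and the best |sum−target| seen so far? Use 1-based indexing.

[1,12] -12+36=24 d=24 * → l++
[2,12] -10+36=26 d=22 * → l++
[3,12] -4+36=32 d=16 * → l++

l=4, r=12, best |Δ|=16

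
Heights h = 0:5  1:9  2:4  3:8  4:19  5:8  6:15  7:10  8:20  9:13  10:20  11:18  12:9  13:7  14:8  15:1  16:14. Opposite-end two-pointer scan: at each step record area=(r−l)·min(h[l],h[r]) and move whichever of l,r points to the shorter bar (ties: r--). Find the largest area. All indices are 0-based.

[0,16] min(5,14)*16=80 best=80 * → l++
[1,16] min(9,14)*15=135 best=135 * → l++
[2,16] min(4,14)*14=56 best=135 → l++
[3,16] min(8,14)*13=104 best=135 → l++
[4,16] min(19,14)*12=168 best=168 * → r--
[4,15] min(19,1)*11=11 best=168 → r--
[4,14] min(19,8)*10=80 best=168 → r--
[4,13] min(19,7)*9=63 best=168 → r--
[4,12] min(19,9)*8=72 best=168 → r--
[4,11] min(19,18)*7=126 best=168 → r--
[4,10] min(19,20)*6=114 best=168 → l++
[5,10] min(8,20)*5=40 best=168 → l++
[6,10] min(15,20)*4=60 best=168 → l++
[7,10] min(10,20)*3=30 best=168 → l++
[8,10] min(20,20)*2=40 best=168 → r--
[8,9] min(20,13)*1=13 best=168 → r--

max area = 168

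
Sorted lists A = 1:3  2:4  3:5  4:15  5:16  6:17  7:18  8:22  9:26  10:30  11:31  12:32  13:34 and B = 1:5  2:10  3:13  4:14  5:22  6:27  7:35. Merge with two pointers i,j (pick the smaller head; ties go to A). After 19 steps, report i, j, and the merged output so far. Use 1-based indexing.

i=14, j=7, merged so far=[3, 4, 5, 5, 10, 13, 14, 15, 16, 17, 18, 22, 22, 26, 27, 30, 31, 32, 34]

i=1 j=1: A[i]=3<=B[j]=5 take 3, i++
i=2 j=1: A[i]=4<=B[j]=5 take 4, i++
i=3 j=1: A[i]=5<=B[j]=5 take 5, i++
i=4 j=1: A[i]=15>B[j]=5 take 5, j++
i=4 j=2: A[i]=15>B[j]=10 take 10, j++
i=4 j=3: A[i]=15>B[j]=13 take 13, j++
i=4 j=4: A[i]=15>B[j]=14 take 14, j++
i=4 j=5: A[i]=15<=B[j]=22 take 15, i++
i=5 j=5: A[i]=16<=B[j]=22 take 16, i++
i=6 j=5: A[i]=17<=B[j]=22 take 17, i++
i=7 j=5: A[i]=18<=B[j]=22 take 18, i++
i=8 j=5: A[i]=22<=B[j]=22 take 22, i++
i=9 j=5: A[i]=26>B[j]=22 take 22, j++
i=9 j=6: A[i]=26<=B[j]=27 take 26, i++
i=10 j=6: A[i]=30>B[j]=27 take 27, j++
i=10 j=7: A[i]=30<=B[j]=35 take 30, i++
i=11 j=7: A[i]=31<=B[j]=35 take 31, i++
i=12 j=7: A[i]=32<=B[j]=35 take 32, i++
i=13 j=7: A[i]=34<=B[j]=35 take 34, i++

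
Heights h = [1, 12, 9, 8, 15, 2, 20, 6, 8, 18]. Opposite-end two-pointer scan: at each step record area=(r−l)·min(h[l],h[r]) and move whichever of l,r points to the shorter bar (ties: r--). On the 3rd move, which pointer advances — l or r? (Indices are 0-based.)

[0,9] min(1,18)*9=9 best=9 * → l++
[1,9] min(12,18)*8=96 best=96 * → l++
[2,9] min(9,18)*7=63 best=96 → l++

l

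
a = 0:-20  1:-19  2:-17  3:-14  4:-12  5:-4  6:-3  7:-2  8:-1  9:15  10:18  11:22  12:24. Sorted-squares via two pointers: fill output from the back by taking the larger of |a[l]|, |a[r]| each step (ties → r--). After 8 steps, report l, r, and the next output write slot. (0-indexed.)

l=0 r=12: |-20|<=|24| out[12]=576, r--
l=0 r=11: |-20|<=|22| out[11]=484, r--
l=0 r=10: |-20|>|18| out[10]=400, l++
l=1 r=10: |-19|>|18| out[9]=361, l++
l=2 r=10: |-17|<=|18| out[8]=324, r--
l=2 r=9: |-17|>|15| out[7]=289, l++
l=3 r=9: |-14|<=|15| out[6]=225, r--
l=3 r=8: |-14|>|-1| out[5]=196, l++

l=4, r=8, next write slot=4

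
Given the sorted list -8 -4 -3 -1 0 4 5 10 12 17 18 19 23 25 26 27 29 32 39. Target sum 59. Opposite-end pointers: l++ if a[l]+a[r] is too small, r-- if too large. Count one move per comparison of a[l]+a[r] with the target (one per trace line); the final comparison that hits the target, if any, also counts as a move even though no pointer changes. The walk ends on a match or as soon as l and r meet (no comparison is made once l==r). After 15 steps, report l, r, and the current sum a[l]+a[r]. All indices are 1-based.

l=15, r=18, sum=58

[1,19] -8+39=31 <59 → l++
[2,19] -4+39=35 <59 → l++
[3,19] -3+39=36 <59 → l++
[4,19] -1+39=38 <59 → l++
[5,19] 0+39=39 <59 → l++
[6,19] 4+39=43 <59 → l++
[7,19] 5+39=44 <59 → l++
[8,19] 10+39=49 <59 → l++
[9,19] 12+39=51 <59 → l++
[10,19] 17+39=56 <59 → l++
[11,19] 18+39=57 <59 → l++
[12,19] 19+39=58 <59 → l++
[13,19] 23+39=62 >59 → r--
[13,18] 23+32=55 <59 → l++
[14,18] 25+32=57 <59 → l++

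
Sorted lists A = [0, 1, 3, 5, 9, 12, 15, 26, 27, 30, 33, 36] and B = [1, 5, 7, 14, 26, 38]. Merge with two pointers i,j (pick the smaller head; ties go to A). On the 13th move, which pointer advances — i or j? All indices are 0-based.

j

i=0 j=0: A[i]=0<=B[j]=1 take 0, i++
i=1 j=0: A[i]=1<=B[j]=1 take 1, i++
i=2 j=0: A[i]=3>B[j]=1 take 1, j++
i=2 j=1: A[i]=3<=B[j]=5 take 3, i++
i=3 j=1: A[i]=5<=B[j]=5 take 5, i++
i=4 j=1: A[i]=9>B[j]=5 take 5, j++
i=4 j=2: A[i]=9>B[j]=7 take 7, j++
i=4 j=3: A[i]=9<=B[j]=14 take 9, i++
i=5 j=3: A[i]=12<=B[j]=14 take 12, i++
i=6 j=3: A[i]=15>B[j]=14 take 14, j++
i=6 j=4: A[i]=15<=B[j]=26 take 15, i++
i=7 j=4: A[i]=26<=B[j]=26 take 26, i++
i=8 j=4: A[i]=27>B[j]=26 take 26, j++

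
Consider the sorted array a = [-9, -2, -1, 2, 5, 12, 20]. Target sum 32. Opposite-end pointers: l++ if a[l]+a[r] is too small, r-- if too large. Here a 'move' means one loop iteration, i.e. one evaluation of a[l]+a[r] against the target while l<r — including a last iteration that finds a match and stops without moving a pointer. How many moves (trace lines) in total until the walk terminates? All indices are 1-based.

[1,7] -9+20=11 <32 → l++
[2,7] -2+20=18 <32 → l++
[3,7] -1+20=19 <32 → l++
[4,7] 2+20=22 <32 → l++
[5,7] 5+20=25 <32 → l++
[6,7] 12+20=32 → found

6 moves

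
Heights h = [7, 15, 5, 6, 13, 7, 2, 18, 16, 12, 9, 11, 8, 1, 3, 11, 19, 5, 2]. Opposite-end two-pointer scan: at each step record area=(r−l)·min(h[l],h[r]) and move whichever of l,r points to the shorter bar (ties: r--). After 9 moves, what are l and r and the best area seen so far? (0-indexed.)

l=0 r=18: min(7,2)*18=36 best=36 *, r--
l=0 r=17: min(7,5)*17=85 best=85 *, r--
l=0 r=16: min(7,19)*16=112 best=112 *, l++
l=1 r=16: min(15,19)*15=225 best=225 *, l++
l=2 r=16: min(5,19)*14=70 best=225, l++
l=3 r=16: min(6,19)*13=78 best=225, l++
l=4 r=16: min(13,19)*12=156 best=225, l++
l=5 r=16: min(7,19)*11=77 best=225, l++
l=6 r=16: min(2,19)*10=20 best=225, l++

l=7, r=16, best area=225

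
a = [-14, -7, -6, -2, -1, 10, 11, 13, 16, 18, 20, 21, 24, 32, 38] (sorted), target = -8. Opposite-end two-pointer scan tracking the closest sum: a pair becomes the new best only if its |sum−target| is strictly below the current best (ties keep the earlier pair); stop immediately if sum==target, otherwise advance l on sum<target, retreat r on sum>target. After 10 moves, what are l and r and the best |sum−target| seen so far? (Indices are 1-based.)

l=1, r=5, best |Δ|=4

l=1 r=15: -14+38=24 d=32 *, r--
l=1 r=14: -14+32=18 d=26 *, r--
l=1 r=13: -14+24=10 d=18 *, r--
l=1 r=12: -14+21=7 d=15 *, r--
l=1 r=11: -14+20=6 d=14 *, r--
l=1 r=10: -14+18=4 d=12 *, r--
l=1 r=9: -14+16=2 d=10 *, r--
l=1 r=8: -14+13=-1 d=7 *, r--
l=1 r=7: -14+11=-3 d=5 *, r--
l=1 r=6: -14+10=-4 d=4 *, r--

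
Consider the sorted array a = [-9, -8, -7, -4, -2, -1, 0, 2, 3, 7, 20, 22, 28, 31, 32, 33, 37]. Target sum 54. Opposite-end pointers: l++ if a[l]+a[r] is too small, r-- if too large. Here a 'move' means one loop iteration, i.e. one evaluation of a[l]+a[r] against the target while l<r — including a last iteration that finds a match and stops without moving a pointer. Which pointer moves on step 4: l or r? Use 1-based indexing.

l

[1,17] -9+37=28 <54 → l++
[2,17] -8+37=29 <54 → l++
[3,17] -7+37=30 <54 → l++
[4,17] -4+37=33 <54 → l++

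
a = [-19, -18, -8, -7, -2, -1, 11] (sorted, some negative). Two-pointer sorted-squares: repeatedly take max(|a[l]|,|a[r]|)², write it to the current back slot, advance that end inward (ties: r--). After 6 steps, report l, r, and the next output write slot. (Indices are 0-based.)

[0,6] |-19|>|11| out[6]=361 → l++
[1,6] |-18|>|11| out[5]=324 → l++
[2,6] |-8|<=|11| out[4]=121 → r--
[2,5] |-8|>|-1| out[3]=64 → l++
[3,5] |-7|>|-1| out[2]=49 → l++
[4,5] |-2|>|-1| out[1]=4 → l++

l=5, r=5, next write slot=0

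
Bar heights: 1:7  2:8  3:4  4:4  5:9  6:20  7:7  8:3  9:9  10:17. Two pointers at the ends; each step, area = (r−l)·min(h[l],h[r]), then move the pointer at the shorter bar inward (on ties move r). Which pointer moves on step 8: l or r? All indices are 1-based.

l=1 r=10: min(7,17)*9=63 best=63 *, l++
l=2 r=10: min(8,17)*8=64 best=64 *, l++
l=3 r=10: min(4,17)*7=28 best=64, l++
l=4 r=10: min(4,17)*6=24 best=64, l++
l=5 r=10: min(9,17)*5=45 best=64, l++
l=6 r=10: min(20,17)*4=68 best=68 *, r--
l=6 r=9: min(20,9)*3=27 best=68, r--
l=6 r=8: min(20,3)*2=6 best=68, r--

r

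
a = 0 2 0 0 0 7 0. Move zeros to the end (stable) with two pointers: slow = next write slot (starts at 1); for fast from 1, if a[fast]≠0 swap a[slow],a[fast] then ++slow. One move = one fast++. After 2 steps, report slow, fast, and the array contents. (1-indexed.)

slow=2, fast=3, a=[2, 0, 0, 0, 0, 7, 0]

(s=1,f=1) a[fast]=0 → fast++
(s=1,f=2) a[fast]=2≠0 swap→a[1]=2 → slow++,fast++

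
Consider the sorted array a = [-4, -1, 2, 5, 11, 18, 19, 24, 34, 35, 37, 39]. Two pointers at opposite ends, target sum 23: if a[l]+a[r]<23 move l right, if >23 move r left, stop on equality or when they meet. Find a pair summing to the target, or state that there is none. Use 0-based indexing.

[0,11] -4+39=35 >23 → r--
[0,10] -4+37=33 >23 → r--
[0,9] -4+35=31 >23 → r--
[0,8] -4+34=30 >23 → r--
[0,7] -4+24=20 <23 → l++
[1,7] -1+24=23 → found

(-1, 24)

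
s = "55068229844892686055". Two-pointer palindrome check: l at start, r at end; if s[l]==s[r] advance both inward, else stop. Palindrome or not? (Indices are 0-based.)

l=0 r=19: '5'=='5', l++,r--
l=1 r=18: '5'=='5', l++,r--
l=2 r=17: '0'=='0', l++,r--
l=3 r=16: '6'=='6', l++,r--
l=4 r=15: '8'=='8', l++,r--
l=5 r=14: '2'!='6', stop

not a palindrome (mismatch at 5,14)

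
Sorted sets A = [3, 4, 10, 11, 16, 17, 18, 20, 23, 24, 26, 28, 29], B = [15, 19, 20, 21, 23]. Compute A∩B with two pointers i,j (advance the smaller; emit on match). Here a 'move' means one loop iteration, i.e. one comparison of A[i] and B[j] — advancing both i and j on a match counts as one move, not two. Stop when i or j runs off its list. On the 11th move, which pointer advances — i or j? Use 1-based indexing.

[i=1,j=1] 3<15 → i++
[i=2,j=1] 4<15 → i++
[i=3,j=1] 10<15 → i++
[i=4,j=1] 11<15 → i++
[i=5,j=1] 16>15 → j++
[i=5,j=2] 16<19 → i++
[i=6,j=2] 17<19 → i++
[i=7,j=2] 18<19 → i++
[i=8,j=2] 20>19 → j++
[i=8,j=3] 20==20 emit → i++,j++
[i=9,j=4] 23>21 → j++

j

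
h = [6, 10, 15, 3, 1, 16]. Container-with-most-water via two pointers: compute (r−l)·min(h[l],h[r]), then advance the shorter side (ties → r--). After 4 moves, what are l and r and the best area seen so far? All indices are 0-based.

l=0 r=5: min(6,16)*5=30 best=30 *, l++
l=1 r=5: min(10,16)*4=40 best=40 *, l++
l=2 r=5: min(15,16)*3=45 best=45 *, l++
l=3 r=5: min(3,16)*2=6 best=45, l++

l=4, r=5, best area=45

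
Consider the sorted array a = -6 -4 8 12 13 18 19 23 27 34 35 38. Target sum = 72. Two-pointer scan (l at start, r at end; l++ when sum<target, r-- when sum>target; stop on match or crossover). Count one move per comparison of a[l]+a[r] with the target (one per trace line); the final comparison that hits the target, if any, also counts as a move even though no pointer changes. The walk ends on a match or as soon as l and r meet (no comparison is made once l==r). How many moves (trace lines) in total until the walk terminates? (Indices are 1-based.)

10 moves

[1,12] -6+38=32 <72 → l++
[2,12] -4+38=34 <72 → l++
[3,12] 8+38=46 <72 → l++
[4,12] 12+38=50 <72 → l++
[5,12] 13+38=51 <72 → l++
[6,12] 18+38=56 <72 → l++
[7,12] 19+38=57 <72 → l++
[8,12] 23+38=61 <72 → l++
[9,12] 27+38=65 <72 → l++
[10,12] 34+38=72 → found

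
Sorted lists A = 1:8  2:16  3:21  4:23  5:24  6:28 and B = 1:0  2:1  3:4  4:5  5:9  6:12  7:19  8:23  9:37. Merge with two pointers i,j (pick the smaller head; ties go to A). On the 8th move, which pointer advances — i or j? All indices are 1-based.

i

i=1 j=1: A[i]=8>B[j]=0 take 0, j++
i=1 j=2: A[i]=8>B[j]=1 take 1, j++
i=1 j=3: A[i]=8>B[j]=4 take 4, j++
i=1 j=4: A[i]=8>B[j]=5 take 5, j++
i=1 j=5: A[i]=8<=B[j]=9 take 8, i++
i=2 j=5: A[i]=16>B[j]=9 take 9, j++
i=2 j=6: A[i]=16>B[j]=12 take 12, j++
i=2 j=7: A[i]=16<=B[j]=19 take 16, i++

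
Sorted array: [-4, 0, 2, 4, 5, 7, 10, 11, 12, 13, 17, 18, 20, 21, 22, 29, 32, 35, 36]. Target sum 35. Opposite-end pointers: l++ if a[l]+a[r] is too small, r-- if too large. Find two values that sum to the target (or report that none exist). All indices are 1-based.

l=1 r=19: -4+36=32 <35, l++
l=2 r=19: 0+36=36 >35, r--
l=2 r=18: 0+35=35, found

(0, 35)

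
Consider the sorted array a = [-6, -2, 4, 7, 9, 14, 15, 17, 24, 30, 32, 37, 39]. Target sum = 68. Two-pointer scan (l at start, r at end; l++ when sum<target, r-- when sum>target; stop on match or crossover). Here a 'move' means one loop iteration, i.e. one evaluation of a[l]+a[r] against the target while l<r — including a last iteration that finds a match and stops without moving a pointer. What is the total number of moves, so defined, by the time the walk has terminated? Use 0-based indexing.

12 moves

l=0 r=12: -6+39=33 <68, l++
l=1 r=12: -2+39=37 <68, l++
l=2 r=12: 4+39=43 <68, l++
l=3 r=12: 7+39=46 <68, l++
l=4 r=12: 9+39=48 <68, l++
l=5 r=12: 14+39=53 <68, l++
l=6 r=12: 15+39=54 <68, l++
l=7 r=12: 17+39=56 <68, l++
l=8 r=12: 24+39=63 <68, l++
l=9 r=12: 30+39=69 >68, r--
l=9 r=11: 30+37=67 <68, l++
l=10 r=11: 32+37=69 >68, r--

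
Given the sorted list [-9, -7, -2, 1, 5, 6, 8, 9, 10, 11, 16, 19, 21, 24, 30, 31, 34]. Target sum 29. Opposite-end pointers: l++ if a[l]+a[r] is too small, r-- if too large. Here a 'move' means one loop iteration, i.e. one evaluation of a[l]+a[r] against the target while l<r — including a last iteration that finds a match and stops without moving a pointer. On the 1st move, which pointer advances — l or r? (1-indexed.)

l=1 r=17: -9+34=25 <29, l++

l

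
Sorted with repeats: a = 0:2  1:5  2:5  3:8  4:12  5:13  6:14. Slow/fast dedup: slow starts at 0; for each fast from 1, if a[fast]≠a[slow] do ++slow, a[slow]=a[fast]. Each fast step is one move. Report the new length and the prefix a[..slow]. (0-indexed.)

length 6; prefix = [2, 5, 8, 12, 13, 14]

(s=0,f=1) a[fast]=5≠a[slow]=2 write a[1]=5 → slow++,fast++
(s=1,f=2) a[fast]=5=a[slow] dup → fast++
(s=1,f=3) a[fast]=8≠a[slow]=5 write a[2]=8 → slow++,fast++
(s=2,f=4) a[fast]=12≠a[slow]=8 write a[3]=12 → slow++,fast++
(s=3,f=5) a[fast]=13≠a[slow]=12 write a[4]=13 → slow++,fast++
(s=4,f=6) a[fast]=14≠a[slow]=13 write a[5]=14 → slow++,fast++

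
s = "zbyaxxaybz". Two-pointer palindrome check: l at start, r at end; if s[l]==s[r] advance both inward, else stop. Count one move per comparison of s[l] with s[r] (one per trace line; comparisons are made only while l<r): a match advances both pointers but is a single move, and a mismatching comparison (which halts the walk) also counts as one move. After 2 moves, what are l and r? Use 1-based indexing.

l=1 r=10: 'z'=='z', l++,r--
l=2 r=9: 'b'=='b', l++,r--

l=3, r=8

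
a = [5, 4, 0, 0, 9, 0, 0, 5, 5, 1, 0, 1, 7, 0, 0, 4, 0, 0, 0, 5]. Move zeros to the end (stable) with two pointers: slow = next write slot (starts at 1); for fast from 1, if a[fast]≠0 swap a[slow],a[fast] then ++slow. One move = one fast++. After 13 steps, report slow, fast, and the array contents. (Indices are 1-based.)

slow=9, fast=14, a=[5, 4, 9, 5, 5, 1, 1, 7, 0, 0, 0, 0, 0, 0, 0, 4, 0, 0, 0, 5]

slow=1 fast=1: a[fast]=5≠0 swap→a[1]=5, slow++,fast++
slow=2 fast=2: a[fast]=4≠0 swap→a[2]=4, slow++,fast++
slow=3 fast=3: a[fast]=0, fast++
slow=3 fast=4: a[fast]=0, fast++
slow=3 fast=5: a[fast]=9≠0 swap→a[3]=9, slow++,fast++
slow=4 fast=6: a[fast]=0, fast++
slow=4 fast=7: a[fast]=0, fast++
slow=4 fast=8: a[fast]=5≠0 swap→a[4]=5, slow++,fast++
slow=5 fast=9: a[fast]=5≠0 swap→a[5]=5, slow++,fast++
slow=6 fast=10: a[fast]=1≠0 swap→a[6]=1, slow++,fast++
slow=7 fast=11: a[fast]=0, fast++
slow=7 fast=12: a[fast]=1≠0 swap→a[7]=1, slow++,fast++
slow=8 fast=13: a[fast]=7≠0 swap→a[8]=7, slow++,fast++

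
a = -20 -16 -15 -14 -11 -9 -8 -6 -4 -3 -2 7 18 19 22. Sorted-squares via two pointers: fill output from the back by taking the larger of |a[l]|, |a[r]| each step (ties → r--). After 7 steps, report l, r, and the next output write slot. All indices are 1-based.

l=1 r=15: |-20|<=|22| out[15]=484, r--
l=1 r=14: |-20|>|19| out[14]=400, l++
l=2 r=14: |-16|<=|19| out[13]=361, r--
l=2 r=13: |-16|<=|18| out[12]=324, r--
l=2 r=12: |-16|>|7| out[11]=256, l++
l=3 r=12: |-15|>|7| out[10]=225, l++
l=4 r=12: |-14|>|7| out[9]=196, l++

l=5, r=12, next write slot=8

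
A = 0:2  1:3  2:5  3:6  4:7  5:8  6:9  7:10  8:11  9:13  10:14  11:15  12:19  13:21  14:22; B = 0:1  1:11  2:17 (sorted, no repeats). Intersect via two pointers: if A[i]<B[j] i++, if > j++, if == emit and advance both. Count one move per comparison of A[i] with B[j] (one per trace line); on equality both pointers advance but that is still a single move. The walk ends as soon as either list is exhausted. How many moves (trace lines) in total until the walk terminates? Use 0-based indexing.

14 moves

i=0 j=0: 2>1, j++
i=0 j=1: 2<11, i++
i=1 j=1: 3<11, i++
i=2 j=1: 5<11, i++
i=3 j=1: 6<11, i++
i=4 j=1: 7<11, i++
i=5 j=1: 8<11, i++
i=6 j=1: 9<11, i++
i=7 j=1: 10<11, i++
i=8 j=1: 11==11 emit, i++,j++
i=9 j=2: 13<17, i++
i=10 j=2: 14<17, i++
i=11 j=2: 15<17, i++
i=12 j=2: 19>17, j++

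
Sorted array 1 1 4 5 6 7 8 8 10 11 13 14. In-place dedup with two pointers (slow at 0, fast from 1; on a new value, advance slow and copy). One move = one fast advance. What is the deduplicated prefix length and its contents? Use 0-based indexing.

slow=0 fast=1: a[fast]=1=a[slow] dup, fast++
slow=0 fast=2: a[fast]=4≠a[slow]=1 write a[1]=4, slow++,fast++
slow=1 fast=3: a[fast]=5≠a[slow]=4 write a[2]=5, slow++,fast++
slow=2 fast=4: a[fast]=6≠a[slow]=5 write a[3]=6, slow++,fast++
slow=3 fast=5: a[fast]=7≠a[slow]=6 write a[4]=7, slow++,fast++
slow=4 fast=6: a[fast]=8≠a[slow]=7 write a[5]=8, slow++,fast++
slow=5 fast=7: a[fast]=8=a[slow] dup, fast++
slow=5 fast=8: a[fast]=10≠a[slow]=8 write a[6]=10, slow++,fast++
slow=6 fast=9: a[fast]=11≠a[slow]=10 write a[7]=11, slow++,fast++
slow=7 fast=10: a[fast]=13≠a[slow]=11 write a[8]=13, slow++,fast++
slow=8 fast=11: a[fast]=14≠a[slow]=13 write a[9]=14, slow++,fast++

length 10; prefix = [1, 4, 5, 6, 7, 8, 10, 11, 13, 14]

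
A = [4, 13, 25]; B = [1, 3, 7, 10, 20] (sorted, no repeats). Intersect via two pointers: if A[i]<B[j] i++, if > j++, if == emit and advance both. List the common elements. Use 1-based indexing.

[i=1,j=1] 4>1 → j++
[i=1,j=2] 4>3 → j++
[i=1,j=3] 4<7 → i++
[i=2,j=3] 13>7 → j++
[i=2,j=4] 13>10 → j++
[i=2,j=5] 13<20 → i++
[i=3,j=5] 25>20 → j++

intersection = []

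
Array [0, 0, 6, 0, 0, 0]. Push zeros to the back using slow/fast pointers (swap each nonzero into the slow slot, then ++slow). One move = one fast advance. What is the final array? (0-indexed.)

[6, 0, 0, 0, 0, 0]

(s=0,f=0) a[fast]=0 → fast++
(s=0,f=1) a[fast]=0 → fast++
(s=0,f=2) a[fast]=6≠0 swap→a[0]=6 → slow++,fast++
(s=1,f=3) a[fast]=0 → fast++
(s=1,f=4) a[fast]=0 → fast++
(s=1,f=5) a[fast]=0 → fast++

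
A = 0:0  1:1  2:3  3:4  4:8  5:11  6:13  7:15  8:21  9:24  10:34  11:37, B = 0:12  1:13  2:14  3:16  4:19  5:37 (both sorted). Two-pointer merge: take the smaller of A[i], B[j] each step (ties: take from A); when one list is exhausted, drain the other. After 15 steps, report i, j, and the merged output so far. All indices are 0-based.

i=10, j=5, merged so far=[0, 1, 3, 4, 8, 11, 12, 13, 13, 14, 15, 16, 19, 21, 24]

i=0 j=0: A[i]=0<=B[j]=12 take 0, i++
i=1 j=0: A[i]=1<=B[j]=12 take 1, i++
i=2 j=0: A[i]=3<=B[j]=12 take 3, i++
i=3 j=0: A[i]=4<=B[j]=12 take 4, i++
i=4 j=0: A[i]=8<=B[j]=12 take 8, i++
i=5 j=0: A[i]=11<=B[j]=12 take 11, i++
i=6 j=0: A[i]=13>B[j]=12 take 12, j++
i=6 j=1: A[i]=13<=B[j]=13 take 13, i++
i=7 j=1: A[i]=15>B[j]=13 take 13, j++
i=7 j=2: A[i]=15>B[j]=14 take 14, j++
i=7 j=3: A[i]=15<=B[j]=16 take 15, i++
i=8 j=3: A[i]=21>B[j]=16 take 16, j++
i=8 j=4: A[i]=21>B[j]=19 take 19, j++
i=8 j=5: A[i]=21<=B[j]=37 take 21, i++
i=9 j=5: A[i]=24<=B[j]=37 take 24, i++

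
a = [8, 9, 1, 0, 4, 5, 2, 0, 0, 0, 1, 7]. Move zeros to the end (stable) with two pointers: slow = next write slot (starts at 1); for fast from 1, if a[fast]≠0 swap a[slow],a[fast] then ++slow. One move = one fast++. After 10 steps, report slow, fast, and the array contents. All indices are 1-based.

slow=1 fast=1: a[fast]=8≠0 swap→a[1]=8, slow++,fast++
slow=2 fast=2: a[fast]=9≠0 swap→a[2]=9, slow++,fast++
slow=3 fast=3: a[fast]=1≠0 swap→a[3]=1, slow++,fast++
slow=4 fast=4: a[fast]=0, fast++
slow=4 fast=5: a[fast]=4≠0 swap→a[4]=4, slow++,fast++
slow=5 fast=6: a[fast]=5≠0 swap→a[5]=5, slow++,fast++
slow=6 fast=7: a[fast]=2≠0 swap→a[6]=2, slow++,fast++
slow=7 fast=8: a[fast]=0, fast++
slow=7 fast=9: a[fast]=0, fast++
slow=7 fast=10: a[fast]=0, fast++

slow=7, fast=11, a=[8, 9, 1, 4, 5, 2, 0, 0, 0, 0, 1, 7]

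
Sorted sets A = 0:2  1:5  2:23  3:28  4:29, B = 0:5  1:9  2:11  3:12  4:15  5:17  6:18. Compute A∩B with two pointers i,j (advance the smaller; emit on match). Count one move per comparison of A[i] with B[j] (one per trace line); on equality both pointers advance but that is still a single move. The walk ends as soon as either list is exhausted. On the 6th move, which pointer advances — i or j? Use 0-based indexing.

i=0 j=0: 2<5, i++
i=1 j=0: 5==5 emit, i++,j++
i=2 j=1: 23>9, j++
i=2 j=2: 23>11, j++
i=2 j=3: 23>12, j++
i=2 j=4: 23>15, j++

j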